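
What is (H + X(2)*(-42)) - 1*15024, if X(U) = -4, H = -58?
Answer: -14914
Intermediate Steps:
(H + X(2)*(-42)) - 1*15024 = (-58 - 4*(-42)) - 1*15024 = (-58 + 168) - 15024 = 110 - 15024 = -14914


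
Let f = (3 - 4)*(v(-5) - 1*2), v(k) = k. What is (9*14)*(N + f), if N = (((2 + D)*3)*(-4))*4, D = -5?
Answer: 19026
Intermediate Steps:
N = 144 (N = (((2 - 5)*3)*(-4))*4 = (-3*3*(-4))*4 = -9*(-4)*4 = 36*4 = 144)
f = 7 (f = (3 - 4)*(-5 - 1*2) = -(-5 - 2) = -1*(-7) = 7)
(9*14)*(N + f) = (9*14)*(144 + 7) = 126*151 = 19026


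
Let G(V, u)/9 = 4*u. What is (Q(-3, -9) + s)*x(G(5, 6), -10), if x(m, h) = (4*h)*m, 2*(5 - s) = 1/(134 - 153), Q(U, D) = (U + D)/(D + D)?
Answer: -934560/19 ≈ -49187.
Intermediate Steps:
Q(U, D) = (D + U)/(2*D) (Q(U, D) = (D + U)/((2*D)) = (D + U)*(1/(2*D)) = (D + U)/(2*D))
G(V, u) = 36*u (G(V, u) = 9*(4*u) = 36*u)
s = 191/38 (s = 5 - 1/(2*(134 - 153)) = 5 - ½/(-19) = 5 - ½*(-1/19) = 5 + 1/38 = 191/38 ≈ 5.0263)
x(m, h) = 4*h*m
(Q(-3, -9) + s)*x(G(5, 6), -10) = ((½)*(-9 - 3)/(-9) + 191/38)*(4*(-10)*(36*6)) = ((½)*(-⅑)*(-12) + 191/38)*(4*(-10)*216) = (⅔ + 191/38)*(-8640) = (649/114)*(-8640) = -934560/19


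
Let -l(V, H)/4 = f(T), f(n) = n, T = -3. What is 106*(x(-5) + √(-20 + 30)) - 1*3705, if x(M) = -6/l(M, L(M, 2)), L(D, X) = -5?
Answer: -3758 + 106*√10 ≈ -3422.8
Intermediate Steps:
l(V, H) = 12 (l(V, H) = -4*(-3) = 12)
x(M) = -½ (x(M) = -6/12 = -6*1/12 = -½)
106*(x(-5) + √(-20 + 30)) - 1*3705 = 106*(-½ + √(-20 + 30)) - 1*3705 = 106*(-½ + √10) - 3705 = (-53 + 106*√10) - 3705 = -3758 + 106*√10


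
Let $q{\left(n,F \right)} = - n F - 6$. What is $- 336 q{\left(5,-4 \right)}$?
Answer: $-4704$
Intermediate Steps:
$q{\left(n,F \right)} = -6 - F n$ ($q{\left(n,F \right)} = - F n - 6 = -6 - F n$)
$- 336 q{\left(5,-4 \right)} = - 336 \left(-6 - \left(-4\right) 5\right) = - 336 \left(-6 + 20\right) = \left(-336\right) 14 = -4704$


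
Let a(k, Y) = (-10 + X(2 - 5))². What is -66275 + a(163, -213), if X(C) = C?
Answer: -66106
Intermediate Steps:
a(k, Y) = 169 (a(k, Y) = (-10 + (2 - 5))² = (-10 - 3)² = (-13)² = 169)
-66275 + a(163, -213) = -66275 + 169 = -66106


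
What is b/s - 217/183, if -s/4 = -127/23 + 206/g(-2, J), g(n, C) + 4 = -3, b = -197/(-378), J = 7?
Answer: -87639857/74141352 ≈ -1.1821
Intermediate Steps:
b = 197/378 (b = -197*(-1/378) = 197/378 ≈ 0.52116)
g(n, C) = -7 (g(n, C) = -4 - 3 = -7)
s = 22508/161 (s = -4*(-127/23 + 206/(-7)) = -4*(-127*1/23 + 206*(-⅐)) = -4*(-127/23 - 206/7) = -4*(-5627/161) = 22508/161 ≈ 139.80)
b/s - 217/183 = 197/(378*(22508/161)) - 217/183 = (197/378)*(161/22508) - 217*1/183 = 4531/1215432 - 217/183 = -87639857/74141352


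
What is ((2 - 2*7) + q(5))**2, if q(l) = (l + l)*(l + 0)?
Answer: 1444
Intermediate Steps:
q(l) = 2*l**2 (q(l) = (2*l)*l = 2*l**2)
((2 - 2*7) + q(5))**2 = ((2 - 2*7) + 2*5**2)**2 = ((2 - 14) + 2*25)**2 = (-12 + 50)**2 = 38**2 = 1444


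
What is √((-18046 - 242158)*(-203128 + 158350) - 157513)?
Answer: √11651257199 ≈ 1.0794e+5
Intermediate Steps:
√((-18046 - 242158)*(-203128 + 158350) - 157513) = √(-260204*(-44778) - 157513) = √(11651414712 - 157513) = √11651257199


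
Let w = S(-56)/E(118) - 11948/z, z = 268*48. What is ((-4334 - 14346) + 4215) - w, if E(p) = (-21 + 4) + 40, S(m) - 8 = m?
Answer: -1069724051/73968 ≈ -14462.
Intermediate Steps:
S(m) = 8 + m
E(p) = 23 (E(p) = -17 + 40 = 23)
z = 12864
w = -223069/73968 (w = (8 - 56)/23 - 11948/12864 = -48*1/23 - 11948*1/12864 = -48/23 - 2987/3216 = -223069/73968 ≈ -3.0158)
((-4334 - 14346) + 4215) - w = ((-4334 - 14346) + 4215) - 1*(-223069/73968) = (-18680 + 4215) + 223069/73968 = -14465 + 223069/73968 = -1069724051/73968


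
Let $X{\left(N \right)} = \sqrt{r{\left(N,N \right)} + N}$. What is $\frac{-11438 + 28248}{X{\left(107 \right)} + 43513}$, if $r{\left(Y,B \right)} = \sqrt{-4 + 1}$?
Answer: $\frac{16810}{43513 + \sqrt{107 + i \sqrt{3}}} \approx 0.38623 - 7.4293 \cdot 10^{-7} i$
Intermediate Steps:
$r{\left(Y,B \right)} = i \sqrt{3}$ ($r{\left(Y,B \right)} = \sqrt{-3} = i \sqrt{3}$)
$X{\left(N \right)} = \sqrt{N + i \sqrt{3}}$ ($X{\left(N \right)} = \sqrt{i \sqrt{3} + N} = \sqrt{N + i \sqrt{3}}$)
$\frac{-11438 + 28248}{X{\left(107 \right)} + 43513} = \frac{-11438 + 28248}{\sqrt{107 + i \sqrt{3}} + 43513} = \frac{16810}{43513 + \sqrt{107 + i \sqrt{3}}}$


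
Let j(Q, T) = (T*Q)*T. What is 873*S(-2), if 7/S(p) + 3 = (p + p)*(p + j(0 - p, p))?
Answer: -679/3 ≈ -226.33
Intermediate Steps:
j(Q, T) = Q*T² (j(Q, T) = (Q*T)*T = Q*T²)
S(p) = 7/(-3 + 2*p*(p - p³)) (S(p) = 7/(-3 + (p + p)*(p + (0 - p)*p²)) = 7/(-3 + (2*p)*(p + (-p)*p²)) = 7/(-3 + (2*p)*(p - p³)) = 7/(-3 + 2*p*(p - p³)))
873*S(-2) = 873*(7/(-3 - 2*(-2)⁴ + 2*(-2)²)) = 873*(7/(-3 - 2*16 + 2*4)) = 873*(7/(-3 - 32 + 8)) = 873*(7/(-27)) = 873*(7*(-1/27)) = 873*(-7/27) = -679/3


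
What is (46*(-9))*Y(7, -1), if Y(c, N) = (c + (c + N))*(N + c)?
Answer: -32292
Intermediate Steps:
Y(c, N) = (N + c)*(N + 2*c) (Y(c, N) = (c + (N + c))*(N + c) = (N + 2*c)*(N + c) = (N + c)*(N + 2*c))
(46*(-9))*Y(7, -1) = (46*(-9))*((-1)**2 + 2*7**2 + 3*(-1)*7) = -414*(1 + 2*49 - 21) = -414*(1 + 98 - 21) = -414*78 = -32292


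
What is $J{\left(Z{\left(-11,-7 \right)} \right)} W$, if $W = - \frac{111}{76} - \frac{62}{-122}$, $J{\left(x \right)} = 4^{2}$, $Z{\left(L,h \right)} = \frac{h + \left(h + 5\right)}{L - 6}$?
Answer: $- \frac{17660}{1159} \approx -15.237$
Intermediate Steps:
$Z{\left(L,h \right)} = \frac{5 + 2 h}{-6 + L}$ ($Z{\left(L,h \right)} = \frac{h + \left(5 + h\right)}{-6 + L} = \frac{5 + 2 h}{-6 + L}$)
$J{\left(x \right)} = 16$
$W = - \frac{4415}{4636}$ ($W = \left(-111\right) \frac{1}{76} - - \frac{31}{61} = - \frac{111}{76} + \frac{31}{61} = - \frac{4415}{4636} \approx -0.95233$)
$J{\left(Z{\left(-11,-7 \right)} \right)} W = 16 \left(- \frac{4415}{4636}\right) = - \frac{17660}{1159}$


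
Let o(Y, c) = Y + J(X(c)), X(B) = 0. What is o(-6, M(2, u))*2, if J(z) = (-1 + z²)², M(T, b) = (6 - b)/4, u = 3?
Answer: -10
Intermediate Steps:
M(T, b) = 3/2 - b/4 (M(T, b) = (6 - b)*(¼) = 3/2 - b/4)
o(Y, c) = 1 + Y (o(Y, c) = Y + (-1 + 0²)² = Y + (-1 + 0)² = Y + (-1)² = Y + 1 = 1 + Y)
o(-6, M(2, u))*2 = (1 - 6)*2 = -5*2 = -10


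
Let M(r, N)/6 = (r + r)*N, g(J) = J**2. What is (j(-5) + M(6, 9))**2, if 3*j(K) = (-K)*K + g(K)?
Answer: 419904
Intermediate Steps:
M(r, N) = 12*N*r (M(r, N) = 6*((r + r)*N) = 6*((2*r)*N) = 6*(2*N*r) = 12*N*r)
j(K) = 0 (j(K) = ((-K)*K + K**2)/3 = (-K**2 + K**2)/3 = (1/3)*0 = 0)
(j(-5) + M(6, 9))**2 = (0 + 12*9*6)**2 = (0 + 648)**2 = 648**2 = 419904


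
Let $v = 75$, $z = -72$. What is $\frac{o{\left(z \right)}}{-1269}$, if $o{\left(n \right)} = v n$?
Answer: $\frac{200}{47} \approx 4.2553$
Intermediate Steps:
$o{\left(n \right)} = 75 n$
$\frac{o{\left(z \right)}}{-1269} = \frac{75 \left(-72\right)}{-1269} = \left(-5400\right) \left(- \frac{1}{1269}\right) = \frac{200}{47}$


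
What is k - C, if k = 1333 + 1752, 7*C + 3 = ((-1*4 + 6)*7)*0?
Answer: 21598/7 ≈ 3085.4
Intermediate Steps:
C = -3/7 (C = -3/7 + (((-1*4 + 6)*7)*0)/7 = -3/7 + (((-4 + 6)*7)*0)/7 = -3/7 + ((2*7)*0)/7 = -3/7 + (14*0)/7 = -3/7 + (⅐)*0 = -3/7 + 0 = -3/7 ≈ -0.42857)
k = 3085
k - C = 3085 - 1*(-3/7) = 3085 + 3/7 = 21598/7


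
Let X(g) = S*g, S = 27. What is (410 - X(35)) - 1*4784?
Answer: -5319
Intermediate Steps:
X(g) = 27*g
(410 - X(35)) - 1*4784 = (410 - 27*35) - 1*4784 = (410 - 1*945) - 4784 = (410 - 945) - 4784 = -535 - 4784 = -5319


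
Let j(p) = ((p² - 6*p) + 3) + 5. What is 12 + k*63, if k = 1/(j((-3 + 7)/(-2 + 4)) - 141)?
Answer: 543/47 ≈ 11.553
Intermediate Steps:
j(p) = 8 + p² - 6*p (j(p) = (3 + p² - 6*p) + 5 = 8 + p² - 6*p)
k = -1/141 (k = 1/((8 + ((-3 + 7)/(-2 + 4))² - 6*(-3 + 7)/(-2 + 4)) - 141) = 1/((8 + (4/2)² - 24/2) - 141) = 1/((8 + (4*(½))² - 24/2) - 141) = 1/((8 + 2² - 6*2) - 141) = 1/((8 + 4 - 12) - 141) = 1/(0 - 141) = 1/(-141) = -1/141 ≈ -0.0070922)
12 + k*63 = 12 - 1/141*63 = 12 - 21/47 = 543/47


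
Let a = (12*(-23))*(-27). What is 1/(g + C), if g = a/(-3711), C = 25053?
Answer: 1237/30988077 ≈ 3.9919e-5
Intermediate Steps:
a = 7452 (a = -276*(-27) = 7452)
g = -2484/1237 (g = 7452/(-3711) = 7452*(-1/3711) = -2484/1237 ≈ -2.0081)
1/(g + C) = 1/(-2484/1237 + 25053) = 1/(30988077/1237) = 1237/30988077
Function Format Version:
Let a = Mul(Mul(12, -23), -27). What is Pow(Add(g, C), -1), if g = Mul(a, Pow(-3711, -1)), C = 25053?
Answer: Rational(1237, 30988077) ≈ 3.9919e-5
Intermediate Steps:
a = 7452 (a = Mul(-276, -27) = 7452)
g = Rational(-2484, 1237) (g = Mul(7452, Pow(-3711, -1)) = Mul(7452, Rational(-1, 3711)) = Rational(-2484, 1237) ≈ -2.0081)
Pow(Add(g, C), -1) = Pow(Add(Rational(-2484, 1237), 25053), -1) = Pow(Rational(30988077, 1237), -1) = Rational(1237, 30988077)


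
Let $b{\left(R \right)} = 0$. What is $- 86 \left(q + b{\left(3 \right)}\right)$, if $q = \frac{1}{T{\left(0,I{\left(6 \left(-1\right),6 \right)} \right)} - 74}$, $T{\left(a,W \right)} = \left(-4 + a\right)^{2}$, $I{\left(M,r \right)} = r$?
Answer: $\frac{43}{29} \approx 1.4828$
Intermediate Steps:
$q = - \frac{1}{58}$ ($q = \frac{1}{\left(-4 + 0\right)^{2} - 74} = \frac{1}{\left(-4\right)^{2} - 74} = \frac{1}{16 - 74} = \frac{1}{-58} = - \frac{1}{58} \approx -0.017241$)
$- 86 \left(q + b{\left(3 \right)}\right) = - 86 \left(- \frac{1}{58} + 0\right) = \left(-86\right) \left(- \frac{1}{58}\right) = \frac{43}{29}$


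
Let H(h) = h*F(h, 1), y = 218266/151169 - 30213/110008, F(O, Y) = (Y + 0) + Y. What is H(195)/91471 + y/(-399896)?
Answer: 370256522310167597/86899935942222573376 ≈ 0.0042607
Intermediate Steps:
F(O, Y) = 2*Y (F(O, Y) = Y + Y = 2*Y)
y = 19443737131/16629799352 (y = 218266*(1/151169) - 30213*1/110008 = 218266/151169 - 30213/110008 = 19443737131/16629799352 ≈ 1.1692)
H(h) = 2*h (H(h) = h*(2*1) = h*2 = 2*h)
H(195)/91471 + y/(-399896) = (2*195)/91471 + (19443737131/16629799352)/(-399896) = 390*(1/91471) + (19443737131/16629799352)*(-1/399896) = 390/91471 - 2777676733/950027177381056 = 370256522310167597/86899935942222573376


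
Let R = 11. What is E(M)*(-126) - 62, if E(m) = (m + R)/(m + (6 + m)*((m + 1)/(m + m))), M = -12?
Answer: -4162/59 ≈ -70.542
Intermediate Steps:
E(m) = (11 + m)/(m + (1 + m)*(6 + m)/(2*m)) (E(m) = (m + 11)/(m + (6 + m)*((m + 1)/(m + m))) = (11 + m)/(m + (6 + m)*((1 + m)/((2*m)))) = (11 + m)/(m + (6 + m)*((1 + m)*(1/(2*m)))) = (11 + m)/(m + (6 + m)*((1 + m)/(2*m))) = (11 + m)/(m + (1 + m)*(6 + m)/(2*m)))
E(M)*(-126) - 62 = (2*(-12)*(11 - 12)/(6 + 3*(-12)² + 7*(-12)))*(-126) - 62 = (2*(-12)*(-1)/(6 + 3*144 - 84))*(-126) - 62 = (2*(-12)*(-1)/(6 + 432 - 84))*(-126) - 62 = (2*(-12)*(-1)/354)*(-126) - 62 = (2*(-12)*(1/354)*(-1))*(-126) - 62 = (4/59)*(-126) - 62 = -504/59 - 62 = -4162/59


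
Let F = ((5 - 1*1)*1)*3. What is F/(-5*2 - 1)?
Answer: -12/11 ≈ -1.0909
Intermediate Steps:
F = 12 (F = ((5 - 1)*1)*3 = (4*1)*3 = 4*3 = 12)
F/(-5*2 - 1) = 12/(-5*2 - 1) = 12/(-10 - 1) = 12/(-11) = -1/11*12 = -12/11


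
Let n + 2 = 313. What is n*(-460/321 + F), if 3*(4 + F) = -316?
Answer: -3685972/107 ≈ -34448.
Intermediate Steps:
F = -328/3 (F = -4 + (⅓)*(-316) = -4 - 316/3 = -328/3 ≈ -109.33)
n = 311 (n = -2 + 313 = 311)
n*(-460/321 + F) = 311*(-460/321 - 328/3) = 311*(-11852/107) = -3685972/107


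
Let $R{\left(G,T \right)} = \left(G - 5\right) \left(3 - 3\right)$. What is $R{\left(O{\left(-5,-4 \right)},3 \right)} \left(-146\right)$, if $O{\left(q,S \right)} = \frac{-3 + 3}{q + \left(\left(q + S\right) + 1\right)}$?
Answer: $0$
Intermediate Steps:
$O{\left(q,S \right)} = 0$ ($O{\left(q,S \right)} = \frac{0}{q + \left(\left(S + q\right) + 1\right)} = \frac{0}{q + \left(1 + S + q\right)} = \frac{0}{1 + S + 2 q} = 0$)
$R{\left(G,T \right)} = 0$ ($R{\left(G,T \right)} = \left(-5 + G\right) 0 = 0$)
$R{\left(O{\left(-5,-4 \right)},3 \right)} \left(-146\right) = 0 \left(-146\right) = 0$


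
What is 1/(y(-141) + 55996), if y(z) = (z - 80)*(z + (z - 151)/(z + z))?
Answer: 141/12256871 ≈ 1.1504e-5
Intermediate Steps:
y(z) = (-80 + z)*(z + (-151 + z)/(2*z)) (y(z) = (-80 + z)*(z + (-151 + z)/((2*z))) = (-80 + z)*(z + (-151 + z)*(1/(2*z))) = (-80 + z)*(z + (-151 + z)/(2*z)))
1/(y(-141) + 55996) = 1/((-231/2 + (-141)² + 6040/(-141) - 159/2*(-141)) + 55996) = 1/((-231/2 + 19881 + 6040*(-1/141) + 22419/2) + 55996) = 1/((-231/2 + 19881 - 6040/141 + 22419/2) + 55996) = 1/(4361435/141 + 55996) = 1/(12256871/141) = 141/12256871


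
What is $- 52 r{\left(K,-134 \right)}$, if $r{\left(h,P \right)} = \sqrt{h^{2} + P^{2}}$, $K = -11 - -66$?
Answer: $- 52 \sqrt{20981} \approx -7532.1$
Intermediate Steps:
$K = 55$ ($K = -11 + 66 = 55$)
$r{\left(h,P \right)} = \sqrt{P^{2} + h^{2}}$
$- 52 r{\left(K,-134 \right)} = - 52 \sqrt{\left(-134\right)^{2} + 55^{2}} = - 52 \sqrt{17956 + 3025} = - 52 \sqrt{20981}$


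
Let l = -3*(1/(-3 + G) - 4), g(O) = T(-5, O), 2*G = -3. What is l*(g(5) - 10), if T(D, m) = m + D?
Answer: -380/3 ≈ -126.67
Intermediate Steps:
G = -3/2 (G = (½)*(-3) = -3/2 ≈ -1.5000)
T(D, m) = D + m
g(O) = -5 + O
l = 38/3 (l = -3*(1/(-3 - 3/2) - 4) = -3*(1/(-9/2) - 4) = -3*(-2/9 - 4) = -3*(-38/9) = 38/3 ≈ 12.667)
l*(g(5) - 10) = 38*((-5 + 5) - 10)/3 = 38*(0 - 10)/3 = (38/3)*(-10) = -380/3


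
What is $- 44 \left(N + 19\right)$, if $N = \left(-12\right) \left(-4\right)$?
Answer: $-2948$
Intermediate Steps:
$N = 48$
$- 44 \left(N + 19\right) = - 44 \left(48 + 19\right) = \left(-44\right) 67 = -2948$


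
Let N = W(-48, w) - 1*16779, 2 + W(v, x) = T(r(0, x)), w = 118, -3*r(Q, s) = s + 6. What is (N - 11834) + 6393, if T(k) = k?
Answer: -66790/3 ≈ -22263.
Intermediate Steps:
r(Q, s) = -2 - s/3 (r(Q, s) = -(s + 6)/3 = -(6 + s)/3 = -2 - s/3)
W(v, x) = -4 - x/3 (W(v, x) = -2 + (-2 - x/3) = -4 - x/3)
N = -50467/3 (N = (-4 - ⅓*118) - 1*16779 = (-4 - 118/3) - 16779 = -130/3 - 16779 = -50467/3 ≈ -16822.)
(N - 11834) + 6393 = (-50467/3 - 11834) + 6393 = -85969/3 + 6393 = -66790/3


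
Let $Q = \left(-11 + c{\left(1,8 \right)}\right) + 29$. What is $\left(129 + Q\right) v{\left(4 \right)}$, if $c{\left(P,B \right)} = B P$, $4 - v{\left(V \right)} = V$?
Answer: $0$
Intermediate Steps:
$v{\left(V \right)} = 4 - V$
$Q = 26$ ($Q = \left(-11 + 8 \cdot 1\right) + 29 = \left(-11 + 8\right) + 29 = -3 + 29 = 26$)
$\left(129 + Q\right) v{\left(4 \right)} = \left(129 + 26\right) \left(4 - 4\right) = 155 \left(4 - 4\right) = 155 \cdot 0 = 0$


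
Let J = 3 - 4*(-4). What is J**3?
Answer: 6859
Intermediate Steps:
J = 19 (J = 3 + 16 = 19)
J**3 = 19**3 = 6859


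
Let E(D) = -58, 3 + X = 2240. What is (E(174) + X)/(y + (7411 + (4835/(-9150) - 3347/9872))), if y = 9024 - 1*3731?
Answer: 19682645520/114745871903 ≈ 0.17153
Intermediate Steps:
y = 5293 (y = 9024 - 3731 = 5293)
X = 2237 (X = -3 + 2240 = 2237)
(E(174) + X)/(y + (7411 + (4835/(-9150) - 3347/9872))) = (-58 + 2237)/(5293 + (7411 + (4835/(-9150) - 3347/9872))) = 2179/(5293 + (7411 + (4835*(-1/9150) - 3347*1/9872))) = 2179/(5293 + (7411 + (-967/1830 - 3347/9872))) = 2179/(5293 + (7411 - 7835617/9032880)) = 2179/(5293 + 66934838063/9032880) = 2179/(114745871903/9032880) = 2179*(9032880/114745871903) = 19682645520/114745871903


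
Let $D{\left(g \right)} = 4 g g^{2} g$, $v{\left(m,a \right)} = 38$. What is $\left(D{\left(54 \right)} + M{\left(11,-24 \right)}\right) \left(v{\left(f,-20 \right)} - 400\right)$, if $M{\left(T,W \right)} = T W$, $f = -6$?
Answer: $-12312329520$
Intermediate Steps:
$D{\left(g \right)} = 4 g^{4}$ ($D{\left(g \right)} = 4 g^{3} g = 4 g^{4}$)
$\left(D{\left(54 \right)} + M{\left(11,-24 \right)}\right) \left(v{\left(f,-20 \right)} - 400\right) = \left(4 \cdot 54^{4} + 11 \left(-24\right)\right) \left(38 - 400\right) = \left(4 \cdot 8503056 - 264\right) \left(-362\right) = \left(34012224 - 264\right) \left(-362\right) = 34011960 \left(-362\right) = -12312329520$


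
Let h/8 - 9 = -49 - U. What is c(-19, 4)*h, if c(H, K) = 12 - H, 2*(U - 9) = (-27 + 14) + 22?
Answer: -13268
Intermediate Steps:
U = 27/2 (U = 9 + ((-27 + 14) + 22)/2 = 9 + (-13 + 22)/2 = 9 + (½)*9 = 9 + 9/2 = 27/2 ≈ 13.500)
h = -428 (h = 72 + 8*(-49 - 1*27/2) = 72 + 8*(-49 - 27/2) = 72 + 8*(-125/2) = 72 - 500 = -428)
c(-19, 4)*h = (12 - 1*(-19))*(-428) = (12 + 19)*(-428) = 31*(-428) = -13268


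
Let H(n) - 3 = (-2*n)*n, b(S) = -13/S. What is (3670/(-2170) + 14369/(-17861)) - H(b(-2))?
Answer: 612415311/7751674 ≈ 79.004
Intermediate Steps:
H(n) = 3 - 2*n² (H(n) = 3 + (-2*n)*n = 3 - 2*n²)
(3670/(-2170) + 14369/(-17861)) - H(b(-2)) = (3670/(-2170) + 14369/(-17861)) - (3 - 2*(-13/(-2))²) = (3670*(-1/2170) + 14369*(-1/17861)) - (3 - 2*(-13*(-½))²) = (-367/217 - 14369/17861) - (3 - 2*(13/2)²) = -9673060/3875837 - (3 - 2*169/4) = -9673060/3875837 - (3 - 169/2) = -9673060/3875837 - 1*(-163/2) = -9673060/3875837 + 163/2 = 612415311/7751674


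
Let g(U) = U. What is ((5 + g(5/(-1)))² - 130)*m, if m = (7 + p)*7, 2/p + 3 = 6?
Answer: -20930/3 ≈ -6976.7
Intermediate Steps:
p = ⅔ (p = 2/(-3 + 6) = 2/3 = 2*(⅓) = ⅔ ≈ 0.66667)
m = 161/3 (m = (7 + ⅔)*7 = (23/3)*7 = 161/3 ≈ 53.667)
((5 + g(5/(-1)))² - 130)*m = ((5 + 5/(-1))² - 130)*(161/3) = ((5 + 5*(-1))² - 130)*(161/3) = ((5 - 5)² - 130)*(161/3) = (0² - 130)*(161/3) = (0 - 130)*(161/3) = -130*161/3 = -20930/3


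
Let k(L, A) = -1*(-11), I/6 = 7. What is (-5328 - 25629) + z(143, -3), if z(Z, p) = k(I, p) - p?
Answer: -30943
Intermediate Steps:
I = 42 (I = 6*7 = 42)
k(L, A) = 11
z(Z, p) = 11 - p
(-5328 - 25629) + z(143, -3) = (-5328 - 25629) + (11 - 1*(-3)) = -30957 + (11 + 3) = -30957 + 14 = -30943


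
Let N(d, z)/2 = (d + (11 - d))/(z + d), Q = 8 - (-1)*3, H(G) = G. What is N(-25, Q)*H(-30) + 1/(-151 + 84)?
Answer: 22103/469 ≈ 47.128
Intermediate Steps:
Q = 11 (Q = 8 - 1*(-3) = 8 + 3 = 11)
N(d, z) = 22/(d + z) (N(d, z) = 2*((d + (11 - d))/(z + d)) = 2*(11/(d + z)) = 22/(d + z))
N(-25, Q)*H(-30) + 1/(-151 + 84) = (22/(-25 + 11))*(-30) + 1/(-151 + 84) = (22/(-14))*(-30) + 1/(-67) = (22*(-1/14))*(-30) - 1/67 = -11/7*(-30) - 1/67 = 330/7 - 1/67 = 22103/469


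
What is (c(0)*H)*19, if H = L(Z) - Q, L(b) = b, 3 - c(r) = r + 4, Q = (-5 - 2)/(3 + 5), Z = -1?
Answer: 19/8 ≈ 2.3750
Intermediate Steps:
Q = -7/8 ≈ -0.87500
c(r) = -1 - r (c(r) = 3 - (r + 4) = 3 - (4 + r) = 3 + (-4 - r) = -1 - r)
H = -1/8 (H = -1 - 1*(-7/8) = -1 + 7/8 = -1/8 ≈ -0.12500)
(c(0)*H)*19 = ((-1 - 1*0)*(-1/8))*19 = ((-1 + 0)*(-1/8))*19 = -1*(-1/8)*19 = (1/8)*19 = 19/8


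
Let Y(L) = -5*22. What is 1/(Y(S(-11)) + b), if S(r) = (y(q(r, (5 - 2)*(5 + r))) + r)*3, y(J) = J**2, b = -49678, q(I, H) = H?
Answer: -1/49788 ≈ -2.0085e-5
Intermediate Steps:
S(r) = 3*r + 3*(15 + 3*r)**2 (S(r) = (((5 - 2)*(5 + r))**2 + r)*3 = ((3*(5 + r))**2 + r)*3 = ((15 + 3*r)**2 + r)*3 = (r + (15 + 3*r)**2)*3 = 3*r + 3*(15 + 3*r)**2)
Y(L) = -110
1/(Y(S(-11)) + b) = 1/(-110 - 49678) = 1/(-49788) = -1/49788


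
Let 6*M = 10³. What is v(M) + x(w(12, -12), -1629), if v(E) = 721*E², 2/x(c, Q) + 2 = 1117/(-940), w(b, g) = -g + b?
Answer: 60023248120/2997 ≈ 2.0028e+7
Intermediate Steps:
w(b, g) = b - g
x(c, Q) = -1880/2997 (x(c, Q) = 2/(-2 + 1117/(-940)) = 2/(-2 + 1117*(-1/940)) = 2/(-2 - 1117/940) = 2/(-2997/940) = 2*(-940/2997) = -1880/2997)
M = 500/3 (M = (⅙)*10³ = (⅙)*1000 = 500/3 ≈ 166.67)
v(M) + x(w(12, -12), -1629) = 721*(500/3)² - 1880/2997 = 721*(250000/9) - 1880/2997 = 180250000/9 - 1880/2997 = 60023248120/2997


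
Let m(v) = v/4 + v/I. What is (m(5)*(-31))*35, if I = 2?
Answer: -16275/4 ≈ -4068.8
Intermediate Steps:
m(v) = 3*v/4 (m(v) = v/4 + v/2 = 3*v/4)
(m(5)*(-31))*35 = (((¾)*5)*(-31))*35 = ((15/4)*(-31))*35 = -465/4*35 = -16275/4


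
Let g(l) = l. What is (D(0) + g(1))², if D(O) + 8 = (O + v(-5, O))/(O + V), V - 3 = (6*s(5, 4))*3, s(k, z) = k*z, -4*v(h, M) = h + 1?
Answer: 6451600/131769 ≈ 48.961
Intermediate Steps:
v(h, M) = -¼ - h/4 (v(h, M) = -(h + 1)/4 = -(1 + h)/4 = -¼ - h/4)
V = 363 (V = 3 + (6*(5*4))*3 = 3 + (6*20)*3 = 3 + 120*3 = 3 + 360 = 363)
D(O) = -8 + (1 + O)/(363 + O) (D(O) = -8 + (O + (-¼ - ¼*(-5)))/(O + 363) = -8 + (O + (-¼ + 5/4))/(363 + O) = -8 + (O + 1)/(363 + O) = -8 + (1 + O)/(363 + O))
(D(0) + g(1))² = ((-2903 - 7*0)/(363 + 0) + 1)² = ((-2903 + 0)/363 + 1)² = ((1/363)*(-2903) + 1)² = (-2903/363 + 1)² = (-2540/363)² = 6451600/131769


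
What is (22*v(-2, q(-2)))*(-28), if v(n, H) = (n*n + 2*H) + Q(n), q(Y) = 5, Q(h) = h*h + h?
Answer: -9856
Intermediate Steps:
Q(h) = h + h² (Q(h) = h² + h = h + h²)
v(n, H) = n² + 2*H + n*(1 + n) (v(n, H) = (n*n + 2*H) + n*(1 + n) = (n² + 2*H) + n*(1 + n) = n² + 2*H + n*(1 + n))
(22*v(-2, q(-2)))*(-28) = (22*(-2 + 2*5 + 2*(-2)²))*(-28) = (22*(-2 + 10 + 2*4))*(-28) = (22*(-2 + 10 + 8))*(-28) = (22*16)*(-28) = 352*(-28) = -9856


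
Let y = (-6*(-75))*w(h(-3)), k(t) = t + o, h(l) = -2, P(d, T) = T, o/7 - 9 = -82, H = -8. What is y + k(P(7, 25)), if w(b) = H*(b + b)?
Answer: 13914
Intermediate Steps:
o = -511 (o = 63 + 7*(-82) = 63 - 574 = -511)
k(t) = -511 + t (k(t) = t - 511 = -511 + t)
w(b) = -16*b (w(b) = -8*(b + b) = -16*b)
y = 14400 (y = (-6*(-75))*(-16*(-2)) = 450*32 = 14400)
y + k(P(7, 25)) = 14400 + (-511 + 25) = 14400 - 486 = 13914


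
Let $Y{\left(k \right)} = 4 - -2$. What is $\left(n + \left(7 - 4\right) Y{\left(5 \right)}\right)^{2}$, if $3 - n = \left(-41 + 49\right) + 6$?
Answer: $49$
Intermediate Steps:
$Y{\left(k \right)} = 6$ ($Y{\left(k \right)} = 4 + 2 = 6$)
$n = -11$ ($n = 3 - \left(\left(-41 + 49\right) + 6\right) = 3 - \left(8 + 6\right) = 3 - 14 = -11$)
$\left(n + \left(7 - 4\right) Y{\left(5 \right)}\right)^{2} = \left(-11 + \left(7 - 4\right) 6\right)^{2} = \left(-11 + 3 \cdot 6\right)^{2} = \left(-11 + 18\right)^{2} = 7^{2} = 49$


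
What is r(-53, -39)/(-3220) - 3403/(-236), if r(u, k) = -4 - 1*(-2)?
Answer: 2739533/189980 ≈ 14.420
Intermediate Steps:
r(u, k) = -2 (r(u, k) = -4 + 2 = -2)
r(-53, -39)/(-3220) - 3403/(-236) = -2/(-3220) - 3403/(-236) = -2*(-1/3220) - 3403*(-1/236) = 1/1610 + 3403/236 = 2739533/189980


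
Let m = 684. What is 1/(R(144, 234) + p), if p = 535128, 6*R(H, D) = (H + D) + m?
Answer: 1/535305 ≈ 1.8681e-6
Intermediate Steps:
R(H, D) = 114 + D/6 + H/6 (R(H, D) = ((H + D) + 684)/6 = ((D + H) + 684)/6 = (684 + D + H)/6 = 114 + D/6 + H/6)
1/(R(144, 234) + p) = 1/((114 + (⅙)*234 + (⅙)*144) + 535128) = 1/((114 + 39 + 24) + 535128) = 1/(177 + 535128) = 1/535305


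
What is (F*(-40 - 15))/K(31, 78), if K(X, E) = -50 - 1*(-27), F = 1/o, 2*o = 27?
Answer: 110/621 ≈ 0.17713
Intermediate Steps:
o = 27/2 (o = (½)*27 = 27/2 ≈ 13.500)
F = 2/27 (F = 1/(27/2) = 2/27 ≈ 0.074074)
K(X, E) = -23 (K(X, E) = -50 + 27 = -23)
(F*(-40 - 15))/K(31, 78) = (2*(-40 - 15)/27)/(-23) = ((2/27)*(-55))*(-1/23) = -110/27*(-1/23) = 110/621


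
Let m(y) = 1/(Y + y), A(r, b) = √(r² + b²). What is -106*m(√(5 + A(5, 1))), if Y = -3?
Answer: 106/(3 - √(5 + √26)) ≈ -595.86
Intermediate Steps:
A(r, b) = √(b² + r²)
m(y) = 1/(-3 + y)
-106*m(√(5 + A(5, 1))) = -106/(-3 + √(5 + √(1² + 5²))) = -106/(-3 + √(5 + √(1 + 25))) = -106/(-3 + √(5 + √26))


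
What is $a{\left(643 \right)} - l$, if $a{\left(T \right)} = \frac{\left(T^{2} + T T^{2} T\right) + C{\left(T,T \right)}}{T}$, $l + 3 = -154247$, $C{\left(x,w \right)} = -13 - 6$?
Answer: $\frac{171039671781}{643} \approx 2.66 \cdot 10^{8}$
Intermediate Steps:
$C{\left(x,w \right)} = -19$ ($C{\left(x,w \right)} = -13 - 6 = -19$)
$l = -154250$ ($l = -3 - 154247 = -154250$)
$a{\left(T \right)} = \frac{-19 + T^{2} + T^{4}}{T}$ ($a{\left(T \right)} = \frac{\left(T^{2} + T T^{2} T\right) - 19}{T} = \frac{\left(T^{2} + T^{3} T\right) - 19}{T} = \frac{\left(T^{2} + T^{4}\right) - 19}{T} = \frac{-19 + T^{2} + T^{4}}{T}$)
$a{\left(643 \right)} - l = \left(643 + 643^{3} - \frac{19}{643}\right) - -154250 = \left(643 + 265847707 - \frac{19}{643}\right) + 154250 = \frac{170940489031}{643} + 154250 = \frac{171039671781}{643}$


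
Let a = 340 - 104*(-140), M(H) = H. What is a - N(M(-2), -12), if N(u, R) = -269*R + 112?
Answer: 11560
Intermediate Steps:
N(u, R) = 112 - 269*R
a = 14900 (a = 340 + 14560 = 14900)
a - N(M(-2), -12) = 14900 - (112 - 269*(-12)) = 14900 - (112 + 3228) = 14900 - 1*3340 = 14900 - 3340 = 11560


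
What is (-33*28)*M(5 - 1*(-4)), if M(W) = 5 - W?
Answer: 3696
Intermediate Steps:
(-33*28)*M(5 - 1*(-4)) = (-33*28)*(5 - (5 - 1*(-4))) = -924*(5 - (5 + 4)) = -924*(5 - 1*9) = -924*(5 - 9) = -924*(-4) = 3696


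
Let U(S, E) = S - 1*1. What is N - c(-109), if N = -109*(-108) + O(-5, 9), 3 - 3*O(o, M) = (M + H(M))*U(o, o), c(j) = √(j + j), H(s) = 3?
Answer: 11797 - I*√218 ≈ 11797.0 - 14.765*I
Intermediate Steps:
U(S, E) = -1 + S (U(S, E) = S - 1 = -1 + S)
c(j) = √2*√j (c(j) = √(2*j) = √2*√j)
O(o, M) = 1 - (-1 + o)*(3 + M)/3 (O(o, M) = 1 - (M + 3)*(-1 + o)/3 = 1 - (3 + M)*(-1 + o)/3 = 1 - (-1 + o)*(3 + M)/3)
N = 11797 (N = -109*(-108) + (2 - 1*(-5) - ⅓*9*(-1 - 5)) = 11772 + (2 + 5 - ⅓*9*(-6)) = 11772 + (2 + 5 + 18) = 11772 + 25 = 11797)
N - c(-109) = 11797 - √2*√(-109) = 11797 - √2*I*√109 = 11797 - I*√218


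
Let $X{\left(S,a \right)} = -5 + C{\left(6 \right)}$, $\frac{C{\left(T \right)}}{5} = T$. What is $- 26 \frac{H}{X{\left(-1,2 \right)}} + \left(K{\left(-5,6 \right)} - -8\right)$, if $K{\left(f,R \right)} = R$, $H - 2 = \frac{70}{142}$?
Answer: $\frac{20248}{1775} \approx 11.407$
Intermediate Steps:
$C{\left(T \right)} = 5 T$
$H = \frac{177}{71}$ ($H = 2 + \frac{70}{142} = 2 + 70 \cdot \frac{1}{142} = 2 + \frac{35}{71} = \frac{177}{71} \approx 2.493$)
$X{\left(S,a \right)} = 25$ ($X{\left(S,a \right)} = -5 + 5 \cdot 6 = -5 + 30 = 25$)
$- 26 \frac{H}{X{\left(-1,2 \right)}} + \left(K{\left(-5,6 \right)} - -8\right) = - 26 \frac{177}{71 \cdot 25} + \left(6 - -8\right) = - 26 \cdot \frac{177}{71} \cdot \frac{1}{25} + \left(6 + 8\right) = \left(-26\right) \frac{177}{1775} + 14 = - \frac{4602}{1775} + 14 = \frac{20248}{1775}$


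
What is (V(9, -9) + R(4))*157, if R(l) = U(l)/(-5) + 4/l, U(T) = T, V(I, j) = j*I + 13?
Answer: -53223/5 ≈ -10645.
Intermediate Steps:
V(I, j) = 13 + I*j (V(I, j) = I*j + 13 = 13 + I*j)
R(l) = 4/l - l/5 (R(l) = l/(-5) + 4/l = l*(-⅕) + 4/l = -l/5 + 4/l = 4/l - l/5)
(V(9, -9) + R(4))*157 = ((13 + 9*(-9)) + (4/4 - ⅕*4))*157 = ((13 - 81) + (4*(¼) - ⅘))*157 = (-68 + (1 - ⅘))*157 = (-68 + ⅕)*157 = -339/5*157 = -53223/5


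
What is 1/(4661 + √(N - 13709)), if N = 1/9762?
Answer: 45500682/212212506059 - I*√1306421682834/212212506059 ≈ 0.00021441 - 5.3861e-6*I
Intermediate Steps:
N = 1/9762 ≈ 0.00010244
1/(4661 + √(N - 13709)) = 1/(4661 + √(1/9762 - 13709)) = 1/(4661 + √(-133827257/9762)) = 1/(4661 + I*√1306421682834/9762)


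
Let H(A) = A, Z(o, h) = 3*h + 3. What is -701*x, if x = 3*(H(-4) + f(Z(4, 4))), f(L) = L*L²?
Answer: -7089213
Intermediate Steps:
Z(o, h) = 3 + 3*h
f(L) = L³
x = 10113 (x = 3*(-4 + (3 + 3*4)³) = 3*(-4 + (3 + 12)³) = 3*(-4 + 15³) = 3*(-4 + 3375) = 3*3371 = 10113)
-701*x = -701*10113 = -7089213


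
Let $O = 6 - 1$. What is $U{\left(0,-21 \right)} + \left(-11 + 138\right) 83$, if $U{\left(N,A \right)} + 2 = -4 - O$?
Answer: $10530$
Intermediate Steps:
$O = 5$ ($O = 6 - 1 = 5$)
$U{\left(N,A \right)} = -11$ ($U{\left(N,A \right)} = -2 - 9 = -11$)
$U{\left(0,-21 \right)} + \left(-11 + 138\right) 83 = -11 + \left(-11 + 138\right) 83 = -11 + 127 \cdot 83 = -11 + 10541 = 10530$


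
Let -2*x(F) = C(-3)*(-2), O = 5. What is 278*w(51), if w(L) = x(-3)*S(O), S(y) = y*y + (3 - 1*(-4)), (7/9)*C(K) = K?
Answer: -240192/7 ≈ -34313.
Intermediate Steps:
C(K) = 9*K/7
S(y) = 7 + y² (S(y) = y² + (3 + 4) = y² + 7 = 7 + y²)
x(F) = -27/7 (x(F) = -(9/7)*(-3)*(-2)/2 = -(-27)*(-2)/14 = -½*54/7 = -27/7)
w(L) = -864/7 (w(L) = -27*(7 + 5²)/7 = -27*(7 + 25)/7 = -27/7*32 = -864/7)
278*w(51) = 278*(-864/7) = -240192/7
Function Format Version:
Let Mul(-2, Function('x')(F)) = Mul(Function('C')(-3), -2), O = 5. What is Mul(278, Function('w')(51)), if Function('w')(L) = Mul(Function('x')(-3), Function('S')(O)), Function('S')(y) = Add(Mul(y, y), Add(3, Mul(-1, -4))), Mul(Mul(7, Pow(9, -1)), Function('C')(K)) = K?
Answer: Rational(-240192, 7) ≈ -34313.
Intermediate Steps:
Function('C')(K) = Mul(Rational(9, 7), K)
Function('S')(y) = Add(7, Pow(y, 2)) (Function('S')(y) = Add(Pow(y, 2), Add(3, 4)) = Add(Pow(y, 2), 7) = Add(7, Pow(y, 2)))
Function('x')(F) = Rational(-27, 7) (Function('x')(F) = Mul(Rational(-1, 2), Mul(Mul(Rational(9, 7), -3), -2)) = Mul(Rational(-1, 2), Mul(Rational(-27, 7), -2)) = Mul(Rational(-1, 2), Rational(54, 7)) = Rational(-27, 7))
Function('w')(L) = Rational(-864, 7) (Function('w')(L) = Mul(Rational(-27, 7), Add(7, Pow(5, 2))) = Mul(Rational(-27, 7), Add(7, 25)) = Mul(Rational(-27, 7), 32) = Rational(-864, 7))
Mul(278, Function('w')(51)) = Mul(278, Rational(-864, 7)) = Rational(-240192, 7)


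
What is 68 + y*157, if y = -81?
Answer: -12649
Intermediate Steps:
68 + y*157 = 68 - 81*157 = 68 - 12717 = -12649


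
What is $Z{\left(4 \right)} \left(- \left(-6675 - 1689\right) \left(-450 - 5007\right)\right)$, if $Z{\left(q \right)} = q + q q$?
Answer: $-912846960$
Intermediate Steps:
$Z{\left(q \right)} = q + q^{2}$
$Z{\left(4 \right)} \left(- \left(-6675 - 1689\right) \left(-450 - 5007\right)\right) = 4 \left(1 + 4\right) \left(- \left(-6675 - 1689\right) \left(-450 - 5007\right)\right) = 4 \cdot 5 \left(- \left(-8364\right) \left(-5457\right)\right) = 20 \left(\left(-1\right) 45642348\right) = 20 \left(-45642348\right) = -912846960$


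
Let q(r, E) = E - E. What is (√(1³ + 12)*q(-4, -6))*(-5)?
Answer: 0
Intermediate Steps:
q(r, E) = 0
(√(1³ + 12)*q(-4, -6))*(-5) = (√(1³ + 12)*0)*(-5) = (√(1 + 12)*0)*(-5) = (√13*0)*(-5) = 0*(-5) = 0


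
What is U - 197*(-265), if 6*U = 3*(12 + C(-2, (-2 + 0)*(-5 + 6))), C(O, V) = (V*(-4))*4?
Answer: 52227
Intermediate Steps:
C(O, V) = -16*V (C(O, V) = -4*V*4 = -16*V)
U = 22 (U = (3*(12 - 16*(-2 + 0)*(-5 + 6)))/6 = (3*(12 - (-32)))/6 = (3*(12 - 16*(-2)))/6 = (3*(12 + 32))/6 = (3*44)/6 = (1/6)*132 = 22)
U - 197*(-265) = 22 - 197*(-265) = 22 + 52205 = 52227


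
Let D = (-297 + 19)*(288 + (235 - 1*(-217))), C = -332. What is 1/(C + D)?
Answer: -1/206052 ≈ -4.8531e-6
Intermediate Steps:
D = -205720 (D = -278*(288 + (235 + 217)) = -278*(288 + 452) = -278*740 = -205720)
1/(C + D) = 1/(-332 - 205720) = 1/(-206052) = -1/206052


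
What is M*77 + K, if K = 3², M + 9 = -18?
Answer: -2070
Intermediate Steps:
M = -27 (M = -9 - 18 = -27)
K = 9
M*77 + K = -27*77 + 9 = -2079 + 9 = -2070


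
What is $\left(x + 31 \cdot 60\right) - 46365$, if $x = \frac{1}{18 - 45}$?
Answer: $- \frac{1201636}{27} \approx -44505.0$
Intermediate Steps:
$x = - \frac{1}{27}$ ($x = \frac{1}{-27} = - \frac{1}{27} \approx -0.037037$)
$\left(x + 31 \cdot 60\right) - 46365 = \left(- \frac{1}{27} + 31 \cdot 60\right) - 46365 = \left(- \frac{1}{27} + 1860\right) - 46365 = \frac{50219}{27} - 46365 = - \frac{1201636}{27}$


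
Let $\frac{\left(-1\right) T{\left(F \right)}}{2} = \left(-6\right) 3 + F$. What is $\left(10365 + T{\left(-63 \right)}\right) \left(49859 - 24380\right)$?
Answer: $268217433$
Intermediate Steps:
$T{\left(F \right)} = 36 - 2 F$ ($T{\left(F \right)} = - 2 \left(\left(-6\right) 3 + F\right) = - 2 \left(-18 + F\right) = 36 - 2 F$)
$\left(10365 + T{\left(-63 \right)}\right) \left(49859 - 24380\right) = \left(10365 + \left(36 - -126\right)\right) \left(49859 - 24380\right) = \left(10365 + \left(36 + 126\right)\right) 25479 = \left(10365 + 162\right) 25479 = 10527 \cdot 25479 = 268217433$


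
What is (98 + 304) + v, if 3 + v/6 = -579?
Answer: -3090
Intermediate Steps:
v = -3492 (v = -18 + 6*(-579) = -18 - 3474 = -3492)
(98 + 304) + v = (98 + 304) - 3492 = 402 - 3492 = -3090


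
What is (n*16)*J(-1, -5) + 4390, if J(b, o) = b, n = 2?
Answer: 4358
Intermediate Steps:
(n*16)*J(-1, -5) + 4390 = (2*16)*(-1) + 4390 = 32*(-1) + 4390 = -32 + 4390 = 4358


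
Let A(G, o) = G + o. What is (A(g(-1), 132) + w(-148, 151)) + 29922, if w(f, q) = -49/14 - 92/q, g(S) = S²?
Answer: 9075369/302 ≈ 30051.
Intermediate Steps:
w(f, q) = -7/2 - 92/q (w(f, q) = -49*1/14 - 92/q = -7/2 - 92/q)
(A(g(-1), 132) + w(-148, 151)) + 29922 = (((-1)² + 132) + (-7/2 - 92/151)) + 29922 = ((1 + 132) + (-7/2 - 92*1/151)) + 29922 = (133 + (-7/2 - 92/151)) + 29922 = (133 - 1241/302) + 29922 = 38925/302 + 29922 = 9075369/302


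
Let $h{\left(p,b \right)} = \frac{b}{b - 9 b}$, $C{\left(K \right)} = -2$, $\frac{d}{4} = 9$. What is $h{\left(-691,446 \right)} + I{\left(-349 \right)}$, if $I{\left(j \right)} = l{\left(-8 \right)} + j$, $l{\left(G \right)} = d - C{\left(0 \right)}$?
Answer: $- \frac{2489}{8} \approx -311.13$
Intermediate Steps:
$d = 36$ ($d = 4 \cdot 9 = 36$)
$l{\left(G \right)} = 38$ ($l{\left(G \right)} = 36 - -2 = 36 + 2 = 38$)
$h{\left(p,b \right)} = - \frac{1}{8}$ ($h{\left(p,b \right)} = \frac{b}{\left(-8\right) b} = b \left(- \frac{1}{8 b}\right) = - \frac{1}{8}$)
$I{\left(j \right)} = 38 + j$
$h{\left(-691,446 \right)} + I{\left(-349 \right)} = - \frac{1}{8} + \left(38 - 349\right) = - \frac{1}{8} - 311 = - \frac{2489}{8}$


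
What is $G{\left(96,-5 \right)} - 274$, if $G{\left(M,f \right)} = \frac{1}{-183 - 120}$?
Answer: $- \frac{83023}{303} \approx -274.0$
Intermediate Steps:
$G{\left(M,f \right)} = - \frac{1}{303}$ ($G{\left(M,f \right)} = \frac{1}{-303} = - \frac{1}{303}$)
$G{\left(96,-5 \right)} - 274 = - \frac{1}{303} - 274 = - \frac{83023}{303}$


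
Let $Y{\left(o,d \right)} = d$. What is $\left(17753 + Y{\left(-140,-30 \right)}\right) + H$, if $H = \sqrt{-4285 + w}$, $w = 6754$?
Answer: $17723 + \sqrt{2469} \approx 17773.0$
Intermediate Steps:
$H = \sqrt{2469}$ ($H = \sqrt{-4285 + 6754} = \sqrt{2469} \approx 49.689$)
$\left(17753 + Y{\left(-140,-30 \right)}\right) + H = \left(17753 - 30\right) + \sqrt{2469} = 17723 + \sqrt{2469}$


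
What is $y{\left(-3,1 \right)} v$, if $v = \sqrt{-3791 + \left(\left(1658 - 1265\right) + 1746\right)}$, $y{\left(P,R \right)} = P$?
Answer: $- 6 i \sqrt{413} \approx - 121.93 i$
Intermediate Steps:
$v = 2 i \sqrt{413}$ ($v = \sqrt{-3791 + \left(393 + 1746\right)} = \sqrt{-3791 + 2139} = \sqrt{-1652} = 2 i \sqrt{413} \approx 40.645 i$)
$y{\left(-3,1 \right)} v = - 3 \cdot 2 i \sqrt{413} = - 6 i \sqrt{413}$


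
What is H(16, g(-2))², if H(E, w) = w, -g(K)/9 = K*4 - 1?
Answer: 6561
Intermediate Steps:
g(K) = 9 - 36*K (g(K) = -9*(K*4 - 1) = -9*(4*K - 1) = -9*(-1 + 4*K) = 9 - 36*K)
H(16, g(-2))² = (9 - 36*(-2))² = (9 + 72)² = 81² = 6561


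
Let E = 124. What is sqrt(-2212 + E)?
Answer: 6*I*sqrt(58) ≈ 45.695*I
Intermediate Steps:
sqrt(-2212 + E) = sqrt(-2212 + 124) = sqrt(-2088) = 6*I*sqrt(58)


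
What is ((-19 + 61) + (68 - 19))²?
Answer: 8281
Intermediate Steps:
((-19 + 61) + (68 - 19))² = (42 + 49)² = 91² = 8281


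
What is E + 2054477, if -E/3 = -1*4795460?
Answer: 16440857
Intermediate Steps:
E = 14386380 (E = -(-3)*4795460 = -3*(-4795460) = 14386380)
E + 2054477 = 14386380 + 2054477 = 16440857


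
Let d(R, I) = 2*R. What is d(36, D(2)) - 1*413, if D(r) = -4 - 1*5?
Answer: -341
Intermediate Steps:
D(r) = -9 (D(r) = -4 - 5 = -9)
d(36, D(2)) - 1*413 = 2*36 - 1*413 = 72 - 413 = -341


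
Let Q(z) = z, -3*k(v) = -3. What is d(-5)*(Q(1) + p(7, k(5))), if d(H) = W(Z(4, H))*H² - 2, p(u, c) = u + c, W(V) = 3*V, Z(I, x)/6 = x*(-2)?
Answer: 40482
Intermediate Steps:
k(v) = 1 (k(v) = -⅓*(-3) = 1)
Z(I, x) = -12*x (Z(I, x) = 6*(x*(-2)) = 6*(-2*x) = -12*x)
p(u, c) = c + u
d(H) = -2 - 36*H³ (d(H) = (3*(-12*H))*H² - 2 = (-36*H)*H² - 2 = -36*H³ - 2 = -2 - 36*H³)
d(-5)*(Q(1) + p(7, k(5))) = (-2 - 36*(-5)³)*(1 + (1 + 7)) = (-2 - 36*(-125))*(1 + 8) = (-2 + 4500)*9 = 4498*9 = 40482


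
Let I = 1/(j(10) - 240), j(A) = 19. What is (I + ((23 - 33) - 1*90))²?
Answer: 488454201/48841 ≈ 10001.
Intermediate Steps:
I = -1/221 (I = 1/(19 - 240) = 1/(-221) = -1/221 ≈ -0.0045249)
(I + ((23 - 33) - 1*90))² = (-1/221 + ((23 - 33) - 1*90))² = (-1/221 + (-10 - 90))² = (-1/221 - 100)² = (-22101/221)² = 488454201/48841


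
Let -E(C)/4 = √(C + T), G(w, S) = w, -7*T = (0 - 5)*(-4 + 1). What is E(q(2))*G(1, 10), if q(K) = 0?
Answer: -4*I*√105/7 ≈ -5.8554*I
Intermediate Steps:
T = -15/7 (T = -(0 - 5)*(-4 + 1)/7 = -(-5)*(-3)/7 = -⅐*15 = -15/7 ≈ -2.1429)
E(C) = -4*√(-15/7 + C) (E(C) = -4*√(C - 15/7) = -4*√(-15/7 + C))
E(q(2))*G(1, 10) = -4*√(-105 + 49*0)/7*1 = -4*√(-105 + 0)/7*1 = -4*I*√105/7*1 = -4*I*√105/7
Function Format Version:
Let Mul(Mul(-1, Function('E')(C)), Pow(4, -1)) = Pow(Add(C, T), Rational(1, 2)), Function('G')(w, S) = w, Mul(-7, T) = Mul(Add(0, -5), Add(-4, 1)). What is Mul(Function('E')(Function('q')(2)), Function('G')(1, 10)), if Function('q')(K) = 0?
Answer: Mul(Rational(-4, 7), I, Pow(105, Rational(1, 2))) ≈ Mul(-5.8554, I)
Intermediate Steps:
T = Rational(-15, 7) (T = Mul(Rational(-1, 7), Mul(Add(0, -5), Add(-4, 1))) = Mul(Rational(-1, 7), Mul(-5, -3)) = Mul(Rational(-1, 7), 15) = Rational(-15, 7) ≈ -2.1429)
Function('E')(C) = Mul(-4, Pow(Add(Rational(-15, 7), C), Rational(1, 2))) (Function('E')(C) = Mul(-4, Pow(Add(C, Rational(-15, 7)), Rational(1, 2))) = Mul(-4, Pow(Add(Rational(-15, 7), C), Rational(1, 2))))
Mul(Function('E')(Function('q')(2)), Function('G')(1, 10)) = Mul(Mul(Rational(-4, 7), Pow(Add(-105, Mul(49, 0)), Rational(1, 2))), 1) = Mul(Mul(Rational(-4, 7), Pow(Add(-105, 0), Rational(1, 2))), 1) = Mul(Mul(Rational(-4, 7), Pow(-105, Rational(1, 2))), 1) = Mul(Mul(Rational(-4, 7), Mul(I, Pow(105, Rational(1, 2)))), 1) = Mul(Mul(Rational(-4, 7), I, Pow(105, Rational(1, 2))), 1) = Mul(Rational(-4, 7), I, Pow(105, Rational(1, 2)))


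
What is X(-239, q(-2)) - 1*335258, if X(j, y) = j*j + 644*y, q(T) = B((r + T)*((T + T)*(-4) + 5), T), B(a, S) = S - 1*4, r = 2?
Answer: -282001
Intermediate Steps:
B(a, S) = -4 + S (B(a, S) = S - 4 = -4 + S)
q(T) = -4 + T
X(j, y) = j² + 644*y
X(-239, q(-2)) - 1*335258 = ((-239)² + 644*(-4 - 2)) - 1*335258 = (57121 + 644*(-6)) - 335258 = (57121 - 3864) - 335258 = 53257 - 335258 = -282001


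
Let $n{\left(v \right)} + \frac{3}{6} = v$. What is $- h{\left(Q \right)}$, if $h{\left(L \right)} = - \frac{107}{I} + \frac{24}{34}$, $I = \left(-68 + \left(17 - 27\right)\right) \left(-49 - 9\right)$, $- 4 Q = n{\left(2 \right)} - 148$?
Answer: $- \frac{52469}{76908} \approx -0.68223$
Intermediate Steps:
$n{\left(v \right)} = - \frac{1}{2} + v$
$Q = \frac{293}{8}$ ($Q = - \frac{\left(- \frac{1}{2} + 2\right) - 148}{4} = - \frac{\frac{3}{2} - 148}{4} = \left(- \frac{1}{4}\right) \left(- \frac{293}{2}\right) = \frac{293}{8} \approx 36.625$)
$I = 4524$ ($I = \left(-68 - 10\right) \left(-58\right) = \left(-78\right) \left(-58\right) = 4524$)
$h{\left(L \right)} = \frac{52469}{76908}$ ($h{\left(L \right)} = - \frac{107}{4524} + \frac{24}{34} = \left(-107\right) \frac{1}{4524} + 24 \cdot \frac{1}{34} = - \frac{107}{4524} + \frac{12}{17} = \frac{52469}{76908}$)
$- h{\left(Q \right)} = \left(-1\right) \frac{52469}{76908} = - \frac{52469}{76908}$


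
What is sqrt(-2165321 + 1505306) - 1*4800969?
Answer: -4800969 + 3*I*sqrt(73335) ≈ -4.801e+6 + 812.41*I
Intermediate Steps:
sqrt(-2165321 + 1505306) - 1*4800969 = sqrt(-660015) - 4800969 = 3*I*sqrt(73335) - 4800969 = -4800969 + 3*I*sqrt(73335)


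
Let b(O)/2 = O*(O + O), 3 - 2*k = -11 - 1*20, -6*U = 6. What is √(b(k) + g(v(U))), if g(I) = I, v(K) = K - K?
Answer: 34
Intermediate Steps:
U = -1 (U = -⅙*6 = -1)
v(K) = 0
k = 17 (k = 3/2 - (-11 - 1*20)/2 = 3/2 - (-11 - 20)/2 = 3/2 - ½*(-31) = 3/2 + 31/2 = 17)
b(O) = 4*O² (b(O) = 2*(O*(O + O)) = 2*(O*(2*O)) = 2*(2*O²) = 4*O²)
√(b(k) + g(v(U))) = √(4*17² + 0) = √(4*289 + 0) = √(1156 + 0) = √1156 = 34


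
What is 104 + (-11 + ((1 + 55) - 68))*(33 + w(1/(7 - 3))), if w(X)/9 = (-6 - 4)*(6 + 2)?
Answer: 15905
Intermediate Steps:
w(X) = -720 (w(X) = 9*((-6 - 4)*(6 + 2)) = 9*(-10*8) = 9*(-80) = -720)
104 + (-11 + ((1 + 55) - 68))*(33 + w(1/(7 - 3))) = 104 + (-11 + ((1 + 55) - 68))*(33 - 720) = 104 + (-11 + (56 - 68))*(-687) = 104 + (-11 - 12)*(-687) = 104 - 23*(-687) = 104 + 15801 = 15905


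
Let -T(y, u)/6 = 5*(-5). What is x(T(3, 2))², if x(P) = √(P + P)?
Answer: 300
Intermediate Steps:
T(y, u) = 150 (T(y, u) = -30*(-5) = -6*(-25) = 150)
x(P) = √2*√P (x(P) = √(2*P) = √2*√P)
x(T(3, 2))² = (√2*√150)² = (√2*(5*√6))² = (10*√3)² = 300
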